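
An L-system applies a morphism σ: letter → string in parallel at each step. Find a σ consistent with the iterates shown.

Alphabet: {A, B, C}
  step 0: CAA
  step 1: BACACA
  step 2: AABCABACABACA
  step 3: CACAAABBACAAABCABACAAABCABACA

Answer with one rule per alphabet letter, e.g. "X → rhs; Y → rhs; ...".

A->CA, B->AAB, C->BA

  step 2 ⇒ step 3: AABCABACABACA ⇒ CA·CA·AAB·BA·CA·AAB·CA·BA·CA·AAB·CA·BA·CA
    A ↦ CA
    B ↦ AAB
    C ↦ BA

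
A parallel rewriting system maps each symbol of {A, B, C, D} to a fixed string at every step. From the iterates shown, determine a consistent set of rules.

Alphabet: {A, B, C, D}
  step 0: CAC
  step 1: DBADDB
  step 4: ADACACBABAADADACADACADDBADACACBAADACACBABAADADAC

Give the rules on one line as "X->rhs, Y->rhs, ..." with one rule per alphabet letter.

  step 0 ⇒ step 1: CAC ⇒ DB·AD·DB
    A ↦ AD
    C ↦ DB
    B ↦ BA  (constrained at step 1)
    D ↦ AC  (constrained at step 1)

A->AD, B->BA, C->DB, D->AC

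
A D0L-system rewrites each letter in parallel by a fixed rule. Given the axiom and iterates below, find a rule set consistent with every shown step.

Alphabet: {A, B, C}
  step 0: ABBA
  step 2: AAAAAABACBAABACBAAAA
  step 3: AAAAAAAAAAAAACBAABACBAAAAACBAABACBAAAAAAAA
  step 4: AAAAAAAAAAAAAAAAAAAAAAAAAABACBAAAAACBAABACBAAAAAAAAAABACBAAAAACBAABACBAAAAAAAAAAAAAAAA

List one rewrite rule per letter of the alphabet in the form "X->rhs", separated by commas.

  step 3 ⇒ step 4: AAAAAAAAAAAAACBAABACBAAAAACBAABACBAAAAAAAA ⇒ AA·AA·AA·AA·AA·AA·AA·AA·AA·AA·AA·AA·AA·B·ACB·AA·AA·ACB·AA·B·ACB·AA·AA·AA·AA·AA·B·ACB·AA·AA·ACB·AA·B·ACB·AA·AA·AA·AA·AA·AA·AA·AA
    A ↦ AA
    B ↦ ACB
    C ↦ B

A->AA, B->ACB, C->B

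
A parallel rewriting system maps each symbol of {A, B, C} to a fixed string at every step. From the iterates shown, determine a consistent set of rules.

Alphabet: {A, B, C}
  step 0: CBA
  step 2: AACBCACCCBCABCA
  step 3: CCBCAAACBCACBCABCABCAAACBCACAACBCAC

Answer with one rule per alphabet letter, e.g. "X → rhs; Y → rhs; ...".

  step 2 ⇒ step 3: AACBCACCCBCABCA ⇒ C·C·BCA·AAC·BCA·C·BCA·BCA·BCA·AAC·BCA·C·AAC·BCA·C
    A ↦ C
    B ↦ AAC
    C ↦ BCA

A->C, B->AAC, C->BCA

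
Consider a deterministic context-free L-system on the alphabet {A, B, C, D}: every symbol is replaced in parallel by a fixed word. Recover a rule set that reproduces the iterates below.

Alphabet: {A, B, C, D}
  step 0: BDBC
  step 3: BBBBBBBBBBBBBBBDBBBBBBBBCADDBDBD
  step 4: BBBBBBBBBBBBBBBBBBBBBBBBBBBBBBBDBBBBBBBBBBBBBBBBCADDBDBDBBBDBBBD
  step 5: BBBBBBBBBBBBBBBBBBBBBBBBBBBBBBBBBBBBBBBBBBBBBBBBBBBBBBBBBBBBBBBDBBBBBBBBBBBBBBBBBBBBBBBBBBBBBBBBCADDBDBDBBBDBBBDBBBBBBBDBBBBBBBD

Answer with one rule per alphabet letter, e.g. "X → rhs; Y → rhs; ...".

A->DD, B->BB, C->CA, D->BD

  step 4 ⇒ step 5: BBBBBBBBBBBBBBBBBBBBBBBBBBBBBBBDBBBBBBBBBBBBBBBBCADDBDBDBBBDBBBD ⇒ BB·BB·BB·BB·BB·BB·BB·BB·BB·BB·BB·BB·BB·BB·BB·BB·BB·BB·BB·BB·BB·BB·BB·BB·BB·BB·BB·BB·BB·BB·BB·BD·BB·BB·BB·BB·BB·BB·BB·BB·BB·BB·BB·BB·BB·BB·BB·BB·CA·DD·BD·BD·BB·BD·BB·BD·BB·BB·BB·BD·BB·BB·BB·BD
    A ↦ DD
    B ↦ BB
    C ↦ CA
    D ↦ BD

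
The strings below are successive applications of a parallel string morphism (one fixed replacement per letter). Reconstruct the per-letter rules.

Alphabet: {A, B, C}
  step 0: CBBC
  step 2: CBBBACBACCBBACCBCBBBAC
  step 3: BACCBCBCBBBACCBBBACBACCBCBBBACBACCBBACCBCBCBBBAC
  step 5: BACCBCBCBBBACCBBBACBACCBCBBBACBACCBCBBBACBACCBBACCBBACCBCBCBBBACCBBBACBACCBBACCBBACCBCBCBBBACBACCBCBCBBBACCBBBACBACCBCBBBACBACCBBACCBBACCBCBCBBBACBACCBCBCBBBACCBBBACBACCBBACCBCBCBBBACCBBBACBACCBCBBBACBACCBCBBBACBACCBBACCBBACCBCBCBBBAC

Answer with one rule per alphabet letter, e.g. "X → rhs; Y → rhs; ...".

A->B, B->CB, C->BAC

  step 2 ⇒ step 3: CBBBACBACCBBACCBCBBBAC ⇒ BAC·CB·CB·CB·B·BAC·CB·B·BAC·BAC·CB·CB·B·BAC·BAC·CB·BAC·CB·CB·CB·B·BAC
    A ↦ B
    B ↦ CB
    C ↦ BAC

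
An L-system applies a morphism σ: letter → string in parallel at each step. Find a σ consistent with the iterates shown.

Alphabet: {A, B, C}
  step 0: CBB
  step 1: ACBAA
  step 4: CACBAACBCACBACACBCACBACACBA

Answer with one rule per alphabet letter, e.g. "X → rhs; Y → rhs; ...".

A->C, B->A, C->ACB

  step 0 ⇒ step 1: CBB ⇒ ACB·A·A
    B ↦ A
    C ↦ ACB
    A ↦ C  (constrained at step 1)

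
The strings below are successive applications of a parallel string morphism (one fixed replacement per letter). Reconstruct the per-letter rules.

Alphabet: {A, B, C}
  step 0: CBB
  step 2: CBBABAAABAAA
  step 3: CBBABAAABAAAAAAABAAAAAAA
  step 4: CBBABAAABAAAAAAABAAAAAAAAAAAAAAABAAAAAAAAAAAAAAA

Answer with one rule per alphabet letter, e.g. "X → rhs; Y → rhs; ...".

A->AA, B->BA, C->CB

  step 3 ⇒ step 4: CBBABAAABAAAAAAABAAAAAAA ⇒ CB·BA·BA·AA·BA·AA·AA·AA·BA·AA·AA·AA·AA·AA·AA·AA·BA·AA·AA·AA·AA·AA·AA·AA
    A ↦ AA
    B ↦ BA
    C ↦ CB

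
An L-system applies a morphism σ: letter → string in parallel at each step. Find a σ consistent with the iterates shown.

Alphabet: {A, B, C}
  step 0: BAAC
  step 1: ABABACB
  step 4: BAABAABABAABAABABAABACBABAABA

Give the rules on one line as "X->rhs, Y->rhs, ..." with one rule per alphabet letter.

A->BA, B->A, C->CB

  step 0 ⇒ step 1: BAAC ⇒ A·BA·BA·CB
    A ↦ BA
    B ↦ A
    C ↦ CB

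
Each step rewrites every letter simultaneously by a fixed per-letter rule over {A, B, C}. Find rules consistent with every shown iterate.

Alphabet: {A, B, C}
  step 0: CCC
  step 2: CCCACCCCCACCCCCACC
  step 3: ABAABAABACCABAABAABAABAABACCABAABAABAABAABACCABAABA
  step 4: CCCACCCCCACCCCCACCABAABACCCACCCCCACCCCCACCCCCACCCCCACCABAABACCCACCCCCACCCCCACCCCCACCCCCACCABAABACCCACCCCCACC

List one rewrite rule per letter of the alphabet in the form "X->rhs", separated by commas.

  step 3 ⇒ step 4: ABAABAABACCABAABAABAABAABACCABAABAABAABAABACCABAABA ⇒ CC·CA·CC·CC·CA·CC·CC·CA·CC·ABA·ABA·CC·CA·CC·CC·CA·CC·CC·CA·CC·CC·CA·CC·CC·CA·CC·ABA·ABA·CC·CA·CC·CC·CA·CC·CC·CA·CC·CC·CA·CC·CC·CA·CC·ABA·ABA·CC·CA·CC·CC·CA·CC
    A ↦ CC
    B ↦ CA
    C ↦ ABA

A->CC, B->CA, C->ABA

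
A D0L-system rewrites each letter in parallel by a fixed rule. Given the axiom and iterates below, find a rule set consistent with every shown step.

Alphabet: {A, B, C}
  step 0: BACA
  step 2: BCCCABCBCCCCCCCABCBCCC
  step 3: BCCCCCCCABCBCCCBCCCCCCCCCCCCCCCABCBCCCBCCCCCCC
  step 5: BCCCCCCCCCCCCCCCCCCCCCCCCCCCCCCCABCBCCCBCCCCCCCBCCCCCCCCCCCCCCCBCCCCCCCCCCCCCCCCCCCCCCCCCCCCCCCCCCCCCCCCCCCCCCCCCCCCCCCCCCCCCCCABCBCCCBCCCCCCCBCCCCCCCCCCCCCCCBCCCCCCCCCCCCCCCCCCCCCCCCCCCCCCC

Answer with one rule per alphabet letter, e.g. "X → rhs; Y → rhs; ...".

A->ABC, B->BC, C->CC

  step 2 ⇒ step 3: BCCCABCBCCCCCCCABCBCCC ⇒ BC·CC·CC·CC·ABC·BC·CC·BC·CC·CC·CC·CC·CC·CC·CC·ABC·BC·CC·BC·CC·CC·CC
    A ↦ ABC
    B ↦ BC
    C ↦ CC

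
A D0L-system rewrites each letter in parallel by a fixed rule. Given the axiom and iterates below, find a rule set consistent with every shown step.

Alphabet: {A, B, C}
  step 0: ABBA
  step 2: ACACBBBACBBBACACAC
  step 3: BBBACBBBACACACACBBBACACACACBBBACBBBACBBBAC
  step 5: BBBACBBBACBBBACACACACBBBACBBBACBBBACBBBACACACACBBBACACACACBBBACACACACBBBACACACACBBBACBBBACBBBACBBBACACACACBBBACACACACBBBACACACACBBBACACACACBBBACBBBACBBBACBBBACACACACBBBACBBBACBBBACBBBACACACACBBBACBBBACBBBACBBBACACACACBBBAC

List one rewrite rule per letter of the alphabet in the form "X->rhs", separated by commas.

  step 2 ⇒ step 3: ACACBBBACBBBACACAC ⇒ BB·BAC·BB·BAC·AC·AC·AC·BB·BAC·AC·AC·AC·BB·BAC·BB·BAC·BB·BAC
    A ↦ BB
    B ↦ AC
    C ↦ BAC

A->BB, B->AC, C->BAC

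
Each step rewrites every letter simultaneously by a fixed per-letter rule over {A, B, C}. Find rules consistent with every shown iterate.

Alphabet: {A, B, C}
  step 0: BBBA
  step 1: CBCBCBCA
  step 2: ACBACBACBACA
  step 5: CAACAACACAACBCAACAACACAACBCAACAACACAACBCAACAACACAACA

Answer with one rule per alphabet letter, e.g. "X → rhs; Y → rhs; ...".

A->CA, B->CB, C->A

  step 1 ⇒ step 2: CBCBCBCA ⇒ A·CB·A·CB·A·CB·A·CA
    A ↦ CA
    B ↦ CB
    C ↦ A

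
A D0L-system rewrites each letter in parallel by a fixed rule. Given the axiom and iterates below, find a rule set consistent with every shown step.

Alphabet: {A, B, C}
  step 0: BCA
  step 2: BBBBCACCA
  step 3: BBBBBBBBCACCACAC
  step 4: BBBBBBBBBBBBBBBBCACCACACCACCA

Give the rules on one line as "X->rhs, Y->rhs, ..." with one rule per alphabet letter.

A->C, B->BB, C->CA

  step 3 ⇒ step 4: BBBBBBBBCACCACAC ⇒ BB·BB·BB·BB·BB·BB·BB·BB·CA·C·CA·CA·C·CA·C·CA
    A ↦ C
    B ↦ BB
    C ↦ CA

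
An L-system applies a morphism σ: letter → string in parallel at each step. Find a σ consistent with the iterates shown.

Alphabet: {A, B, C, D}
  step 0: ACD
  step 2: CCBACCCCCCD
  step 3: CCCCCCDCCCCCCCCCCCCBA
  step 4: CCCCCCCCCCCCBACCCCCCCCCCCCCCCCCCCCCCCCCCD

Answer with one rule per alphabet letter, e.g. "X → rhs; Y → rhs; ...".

A->CD, B->C, C->CC, D->BA

  step 3 ⇒ step 4: CCCCCCDCCCCCCCCCCCCBA ⇒ CC·CC·CC·CC·CC·CC·BA·CC·CC·CC·CC·CC·CC·CC·CC·CC·CC·CC·CC·C·CD
    A ↦ CD
    B ↦ C
    C ↦ CC
    D ↦ BA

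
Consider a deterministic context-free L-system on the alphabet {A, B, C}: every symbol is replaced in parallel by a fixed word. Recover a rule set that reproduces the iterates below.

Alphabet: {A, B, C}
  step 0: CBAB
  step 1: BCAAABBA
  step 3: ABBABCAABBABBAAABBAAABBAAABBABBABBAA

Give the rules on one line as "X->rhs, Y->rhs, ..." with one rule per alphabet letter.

A->ABB, B->A, C->BCA

  step 0 ⇒ step 1: CBAB ⇒ BCA·A·ABB·A
    A ↦ ABB
    B ↦ A
    C ↦ BCA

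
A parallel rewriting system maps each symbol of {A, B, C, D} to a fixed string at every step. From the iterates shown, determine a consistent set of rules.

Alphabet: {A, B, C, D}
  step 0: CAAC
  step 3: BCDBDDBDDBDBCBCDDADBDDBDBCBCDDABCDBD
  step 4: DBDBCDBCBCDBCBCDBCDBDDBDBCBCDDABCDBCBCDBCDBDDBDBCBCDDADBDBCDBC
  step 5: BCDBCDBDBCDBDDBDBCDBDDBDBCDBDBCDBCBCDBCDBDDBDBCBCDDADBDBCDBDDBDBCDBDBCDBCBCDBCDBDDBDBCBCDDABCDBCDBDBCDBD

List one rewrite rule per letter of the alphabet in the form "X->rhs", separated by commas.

A->DDA, B->D, C->BD, D->BC

  step 4 ⇒ step 5: DBDBCDBCBCDBCBCDBCDBDDBDBCBCDDABCDBCBCDBCDBDDBDBCBCDDADBDBCDBC ⇒ BC·D·BC·D·BD·BC·D·BD·D·BD·BC·D·BD·D·BD·BC·D·BD·BC·D·BC·BC·D·BC·D·BD·D·BD·BC·BC·DDA·D·BD·BC·D·BD·D·BD·BC·D·BD·BC·D·BC·BC·D·BC·D·BD·D·BD·BC·BC·DDA·BC·D·BC·D·BD·BC·D·BD
    A ↦ DDA
    B ↦ D
    C ↦ BD
    D ↦ BC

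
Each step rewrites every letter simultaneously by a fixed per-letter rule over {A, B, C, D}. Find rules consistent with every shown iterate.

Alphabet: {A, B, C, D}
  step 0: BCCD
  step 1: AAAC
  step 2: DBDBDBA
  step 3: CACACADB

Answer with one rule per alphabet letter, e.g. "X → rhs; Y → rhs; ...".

A->DB, B->A, C->A, D->C

  step 2 ⇒ step 3: DBDBDBA ⇒ C·A·C·A·C·A·DB
    A ↦ DB
    B ↦ A
    D ↦ C
  step 0 ⇒ step 1: BCCD ⇒ A·A·A·C
    C ↦ A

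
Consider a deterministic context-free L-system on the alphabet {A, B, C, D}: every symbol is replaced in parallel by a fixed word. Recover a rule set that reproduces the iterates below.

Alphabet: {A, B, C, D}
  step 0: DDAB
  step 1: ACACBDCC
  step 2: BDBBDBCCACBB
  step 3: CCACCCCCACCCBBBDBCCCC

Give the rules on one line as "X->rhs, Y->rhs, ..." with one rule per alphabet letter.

  step 2 ⇒ step 3: BDBBDBCCACBB ⇒ CC·AC·CC·CC·AC·CC·B·B·BD·B·CC·CC
    A ↦ BD
    B ↦ CC
    C ↦ B
    D ↦ AC

A->BD, B->CC, C->B, D->AC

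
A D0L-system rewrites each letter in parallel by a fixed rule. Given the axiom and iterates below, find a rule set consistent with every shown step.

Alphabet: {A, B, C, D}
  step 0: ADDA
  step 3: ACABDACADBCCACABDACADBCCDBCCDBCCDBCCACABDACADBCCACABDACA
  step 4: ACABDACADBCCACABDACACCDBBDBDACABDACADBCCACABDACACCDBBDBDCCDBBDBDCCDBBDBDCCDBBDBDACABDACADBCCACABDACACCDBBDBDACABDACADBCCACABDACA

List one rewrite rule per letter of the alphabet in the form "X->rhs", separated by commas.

A->ACA, B->DB, C->BD, D->CC

  step 3 ⇒ step 4: ACABDACADBCCACABDACADBCCDBCCDBCCDBCCACABDACADBCCACABDACA ⇒ ACA·BD·ACA·DB·CC·ACA·BD·ACA·CC·DB·BD·BD·ACA·BD·ACA·DB·CC·ACA·BD·ACA·CC·DB·BD·BD·CC·DB·BD·BD·CC·DB·BD·BD·CC·DB·BD·BD·ACA·BD·ACA·DB·CC·ACA·BD·ACA·CC·DB·BD·BD·ACA·BD·ACA·DB·CC·ACA·BD·ACA
    A ↦ ACA
    B ↦ DB
    C ↦ BD
    D ↦ CC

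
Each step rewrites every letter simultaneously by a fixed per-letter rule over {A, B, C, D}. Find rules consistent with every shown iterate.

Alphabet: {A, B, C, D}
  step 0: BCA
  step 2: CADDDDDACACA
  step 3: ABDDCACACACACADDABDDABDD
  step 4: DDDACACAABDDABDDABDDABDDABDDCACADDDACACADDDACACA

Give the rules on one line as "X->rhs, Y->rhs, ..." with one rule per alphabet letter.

A->DD, B->DA, C->AB, D->CA

  step 3 ⇒ step 4: ABDDCACACACACADDABDDABDD ⇒ DD·DA·CA·CA·AB·DD·AB·DD·AB·DD·AB·DD·AB·DD·CA·CA·DD·DA·CA·CA·DD·DA·CA·CA
    A ↦ DD
    B ↦ DA
    C ↦ AB
    D ↦ CA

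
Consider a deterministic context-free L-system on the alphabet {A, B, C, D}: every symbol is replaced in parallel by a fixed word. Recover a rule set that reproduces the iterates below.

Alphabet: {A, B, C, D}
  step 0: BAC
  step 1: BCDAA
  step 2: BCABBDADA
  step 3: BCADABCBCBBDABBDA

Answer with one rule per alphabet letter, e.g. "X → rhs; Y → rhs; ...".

A->DA, B->BC, C->A, D->BB

  step 2 ⇒ step 3: BCABBDADA ⇒ BC·A·DA·BC·BC·BB·DA·BB·DA
    A ↦ DA
    B ↦ BC
    C ↦ A
    D ↦ BB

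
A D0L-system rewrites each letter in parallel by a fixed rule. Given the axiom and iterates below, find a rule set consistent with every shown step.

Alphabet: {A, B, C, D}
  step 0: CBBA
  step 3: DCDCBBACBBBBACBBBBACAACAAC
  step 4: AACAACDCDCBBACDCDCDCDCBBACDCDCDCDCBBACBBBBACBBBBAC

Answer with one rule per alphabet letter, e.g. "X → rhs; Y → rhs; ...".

A->BB, B->DC, C->AC, D->A

  step 3 ⇒ step 4: DCDCBBACBBBBACBBBBACAACAAC ⇒ A·AC·A·AC·DC·DC·BB·AC·DC·DC·DC·DC·BB·AC·DC·DC·DC·DC·BB·AC·BB·BB·AC·BB·BB·AC
    A ↦ BB
    B ↦ DC
    C ↦ AC
    D ↦ A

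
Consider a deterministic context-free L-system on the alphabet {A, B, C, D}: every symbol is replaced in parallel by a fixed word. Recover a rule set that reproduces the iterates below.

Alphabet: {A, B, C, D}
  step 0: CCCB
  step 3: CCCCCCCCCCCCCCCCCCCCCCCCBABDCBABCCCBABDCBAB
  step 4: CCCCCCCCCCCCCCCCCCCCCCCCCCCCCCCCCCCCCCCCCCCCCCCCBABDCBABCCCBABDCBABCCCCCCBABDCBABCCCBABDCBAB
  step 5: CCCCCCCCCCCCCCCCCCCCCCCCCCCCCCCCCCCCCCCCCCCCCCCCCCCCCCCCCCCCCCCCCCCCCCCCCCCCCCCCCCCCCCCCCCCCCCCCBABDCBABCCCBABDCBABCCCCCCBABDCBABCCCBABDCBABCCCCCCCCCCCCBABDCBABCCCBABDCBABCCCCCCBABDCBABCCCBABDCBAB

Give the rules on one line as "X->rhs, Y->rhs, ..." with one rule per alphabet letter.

  step 4 ⇒ step 5: CCCCCCCCCCCCCCCCCCCCCCCCCCCCCCCCCCCCCCCCCCCCCCCCBABDCBABCCCBABDCBABCCCCCCBABDCBABCCCBABDCBAB ⇒ CC·CC·CC·CC·CC·CC·CC·CC·CC·CC·CC·CC·CC·CC·CC·CC·CC·CC·CC·CC·CC·CC·CC·CC·CC·CC·CC·CC·CC·CC·CC·CC·CC·CC·CC·CC·CC·CC·CC·CC·CC·CC·CC·CC·CC·CC·CC·CC·BAB·DC·BAB·C·CC·BAB·DC·BAB·CC·CC·CC·BAB·DC·BAB·C·CC·BAB·DC·BAB·CC·CC·CC·CC·CC·CC·BAB·DC·BAB·C·CC·BAB·DC·BAB·CC·CC·CC·BAB·DC·BAB·C·CC·BAB·DC·BAB
    A ↦ DC
    B ↦ BAB
    C ↦ CC
    D ↦ C

A->DC, B->BAB, C->CC, D->C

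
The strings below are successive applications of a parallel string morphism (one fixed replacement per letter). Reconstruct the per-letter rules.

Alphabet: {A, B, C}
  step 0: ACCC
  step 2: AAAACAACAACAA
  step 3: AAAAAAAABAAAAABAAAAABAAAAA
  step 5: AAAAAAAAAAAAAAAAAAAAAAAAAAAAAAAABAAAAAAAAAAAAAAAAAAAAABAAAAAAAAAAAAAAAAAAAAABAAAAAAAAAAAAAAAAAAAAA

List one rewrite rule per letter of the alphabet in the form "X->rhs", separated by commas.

  step 2 ⇒ step 3: AAAACAACAACAA ⇒ AA·AA·AA·AA·BA·AA·AA·BA·AA·AA·BA·AA·AA
    A ↦ AA
    C ↦ BA
    B ↦ C  (constrained at step 3)

A->AA, B->C, C->BA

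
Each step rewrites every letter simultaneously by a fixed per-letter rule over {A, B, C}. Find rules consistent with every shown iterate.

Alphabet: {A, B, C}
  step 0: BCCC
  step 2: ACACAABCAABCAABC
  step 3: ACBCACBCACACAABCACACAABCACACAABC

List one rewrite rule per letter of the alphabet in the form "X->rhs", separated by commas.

  step 2 ⇒ step 3: ACACAABCAABCAABC ⇒ AC·BC·AC·BC·AC·AC·AA·BC·AC·AC·AA·BC·AC·AC·AA·BC
    A ↦ AC
    B ↦ AA
    C ↦ BC

A->AC, B->AA, C->BC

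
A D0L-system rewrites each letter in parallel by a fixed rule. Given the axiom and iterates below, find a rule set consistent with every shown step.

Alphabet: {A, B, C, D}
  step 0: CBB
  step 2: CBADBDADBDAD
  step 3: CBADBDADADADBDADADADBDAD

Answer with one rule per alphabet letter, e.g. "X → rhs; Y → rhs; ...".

  step 2 ⇒ step 3: CBADBDADBDAD ⇒ CB·AD·BD·AD·AD·AD·BD·AD·AD·AD·BD·AD
    A ↦ BD
    B ↦ AD
    C ↦ CB
    D ↦ AD

A->BD, B->AD, C->CB, D->AD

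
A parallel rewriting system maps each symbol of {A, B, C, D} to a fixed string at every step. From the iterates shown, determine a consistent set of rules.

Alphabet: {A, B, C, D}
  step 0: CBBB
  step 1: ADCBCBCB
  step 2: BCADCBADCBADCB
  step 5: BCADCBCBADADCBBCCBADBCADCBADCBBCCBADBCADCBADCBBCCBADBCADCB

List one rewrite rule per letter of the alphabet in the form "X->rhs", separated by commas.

A->B, B->CB, C->AD, D->C

  step 1 ⇒ step 2: ADCBCBCB ⇒ B·C·AD·CB·AD·CB·AD·CB
    A ↦ B
    B ↦ CB
    C ↦ AD
    D ↦ C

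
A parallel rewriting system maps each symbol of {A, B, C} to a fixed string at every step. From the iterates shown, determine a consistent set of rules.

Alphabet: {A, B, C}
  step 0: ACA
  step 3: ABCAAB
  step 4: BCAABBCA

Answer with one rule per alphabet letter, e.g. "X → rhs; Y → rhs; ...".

  step 3 ⇒ step 4: ABCAAB ⇒ B·CA·A·B·B·CA
    A ↦ B
    B ↦ CA
    C ↦ A

A->B, B->CA, C->A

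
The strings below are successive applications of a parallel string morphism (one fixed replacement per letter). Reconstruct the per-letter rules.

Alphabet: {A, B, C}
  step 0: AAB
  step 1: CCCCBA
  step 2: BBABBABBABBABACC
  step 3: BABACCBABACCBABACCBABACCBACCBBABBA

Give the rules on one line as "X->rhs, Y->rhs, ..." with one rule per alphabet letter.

A->CC, B->BA, C->BBA

  step 2 ⇒ step 3: BBABBABBABBABACC ⇒ BA·BA·CC·BA·BA·CC·BA·BA·CC·BA·BA·CC·BA·CC·BBA·BBA
    A ↦ CC
    B ↦ BA
    C ↦ BBA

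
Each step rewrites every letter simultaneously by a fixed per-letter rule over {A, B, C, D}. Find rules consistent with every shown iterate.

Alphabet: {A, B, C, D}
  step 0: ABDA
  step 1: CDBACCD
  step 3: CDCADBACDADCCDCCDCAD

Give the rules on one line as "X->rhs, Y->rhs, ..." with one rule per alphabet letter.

A->CD, B->BA, C->AD, D->C

  step 0 ⇒ step 1: ABDA ⇒ CD·BA·C·CD
    A ↦ CD
    B ↦ BA
    D ↦ C
    C ↦ AD  (constrained at step 1)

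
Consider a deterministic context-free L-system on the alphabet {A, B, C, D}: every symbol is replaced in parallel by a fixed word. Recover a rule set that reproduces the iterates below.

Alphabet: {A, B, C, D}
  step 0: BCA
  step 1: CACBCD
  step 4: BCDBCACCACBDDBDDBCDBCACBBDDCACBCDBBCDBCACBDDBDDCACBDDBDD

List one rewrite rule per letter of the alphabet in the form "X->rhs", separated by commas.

A->CD, B->CAC, C->B, D->BDD

  step 0 ⇒ step 1: BCA ⇒ CAC·B·CD
    A ↦ CD
    B ↦ CAC
    C ↦ B
    D ↦ BDD  (constrained at step 1)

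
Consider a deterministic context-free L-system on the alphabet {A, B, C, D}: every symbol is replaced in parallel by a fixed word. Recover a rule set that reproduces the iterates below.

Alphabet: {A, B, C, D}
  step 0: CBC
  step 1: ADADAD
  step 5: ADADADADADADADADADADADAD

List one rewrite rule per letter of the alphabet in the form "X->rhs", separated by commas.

A->C, B->AD, C->AD, D->B

  step 0 ⇒ step 1: CBC ⇒ AD·AD·AD
    B ↦ AD
    C ↦ AD
    A ↦ C  (constrained at step 1)
    D ↦ B  (constrained at step 1)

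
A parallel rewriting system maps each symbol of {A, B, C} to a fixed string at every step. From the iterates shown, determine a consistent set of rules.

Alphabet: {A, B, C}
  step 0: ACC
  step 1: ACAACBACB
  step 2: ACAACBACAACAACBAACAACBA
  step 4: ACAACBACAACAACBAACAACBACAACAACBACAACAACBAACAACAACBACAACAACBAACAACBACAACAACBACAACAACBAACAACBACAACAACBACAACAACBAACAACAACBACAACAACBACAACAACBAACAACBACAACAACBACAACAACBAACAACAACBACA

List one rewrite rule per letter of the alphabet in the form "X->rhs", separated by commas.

A->ACA, B->A, C->ACB

  step 1 ⇒ step 2: ACAACBACB ⇒ ACA·ACB·ACA·ACA·ACB·A·ACA·ACB·A
    A ↦ ACA
    B ↦ A
    C ↦ ACB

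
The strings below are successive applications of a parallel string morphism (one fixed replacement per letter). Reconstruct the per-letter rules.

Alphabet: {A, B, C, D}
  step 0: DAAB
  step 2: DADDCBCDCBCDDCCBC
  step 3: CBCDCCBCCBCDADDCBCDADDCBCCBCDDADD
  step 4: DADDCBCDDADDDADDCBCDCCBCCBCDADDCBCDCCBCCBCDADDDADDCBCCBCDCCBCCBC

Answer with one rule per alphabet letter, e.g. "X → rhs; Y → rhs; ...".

  step 3 ⇒ step 4: CBCDCCBCCBCDADDCBCDADDCBCCBCDDADD ⇒ D·AD·D·CBC·D·D·AD·D·D·AD·D·CBC·DC·CBC·CBC·D·AD·D·CBC·DC·CBC·CBC·D·AD·D·D·AD·D·CBC·CBC·DC·CBC·CBC
    A ↦ DC
    B ↦ AD
    C ↦ D
    D ↦ CBC

A->DC, B->AD, C->D, D->CBC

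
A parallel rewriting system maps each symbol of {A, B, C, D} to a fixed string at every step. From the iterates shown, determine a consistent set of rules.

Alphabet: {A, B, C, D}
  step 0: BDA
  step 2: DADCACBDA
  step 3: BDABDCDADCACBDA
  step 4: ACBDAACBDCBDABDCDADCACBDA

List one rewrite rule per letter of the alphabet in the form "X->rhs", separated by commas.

  step 3 ⇒ step 4: BDABDCDADCACBDA ⇒ AC·B·DA·AC·B·DC·B·DA·B·DC·DA·DC·AC·B·DA
    A ↦ DA
    B ↦ AC
    C ↦ DC
    D ↦ B

A->DA, B->AC, C->DC, D->B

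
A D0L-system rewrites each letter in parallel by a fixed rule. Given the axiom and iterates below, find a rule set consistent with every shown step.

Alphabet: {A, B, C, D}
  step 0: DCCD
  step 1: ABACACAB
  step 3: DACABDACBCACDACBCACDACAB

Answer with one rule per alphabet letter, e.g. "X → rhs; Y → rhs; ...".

A->BC, B->D, C->AC, D->AB

  step 0 ⇒ step 1: DCCD ⇒ AB·AC·AC·AB
    C ↦ AC
    D ↦ AB
    A ↦ BC  (constrained at step 1)
    B ↦ D  (constrained at step 1)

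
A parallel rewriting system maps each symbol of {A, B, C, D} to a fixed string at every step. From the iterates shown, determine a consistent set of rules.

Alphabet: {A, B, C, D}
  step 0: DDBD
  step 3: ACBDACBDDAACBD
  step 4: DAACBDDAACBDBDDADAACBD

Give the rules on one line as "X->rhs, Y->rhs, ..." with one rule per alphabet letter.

A->DA, B->C, C->A, D->BD

  step 3 ⇒ step 4: ACBDACBDDAACBD ⇒ DA·A·C·BD·DA·A·C·BD·BD·DA·DA·A·C·BD
    A ↦ DA
    B ↦ C
    C ↦ A
    D ↦ BD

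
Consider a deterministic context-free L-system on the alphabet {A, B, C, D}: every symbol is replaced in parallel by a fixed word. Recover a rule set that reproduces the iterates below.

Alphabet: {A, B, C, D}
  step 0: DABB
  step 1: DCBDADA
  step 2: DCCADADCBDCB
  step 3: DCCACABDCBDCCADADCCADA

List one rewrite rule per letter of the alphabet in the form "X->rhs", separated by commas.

A->B, B->DA, C->CA, D->DC

  step 2 ⇒ step 3: DCCADADCBDCB ⇒ DC·CA·CA·B·DC·B·DC·CA·DA·DC·CA·DA
    A ↦ B
    B ↦ DA
    C ↦ CA
    D ↦ DC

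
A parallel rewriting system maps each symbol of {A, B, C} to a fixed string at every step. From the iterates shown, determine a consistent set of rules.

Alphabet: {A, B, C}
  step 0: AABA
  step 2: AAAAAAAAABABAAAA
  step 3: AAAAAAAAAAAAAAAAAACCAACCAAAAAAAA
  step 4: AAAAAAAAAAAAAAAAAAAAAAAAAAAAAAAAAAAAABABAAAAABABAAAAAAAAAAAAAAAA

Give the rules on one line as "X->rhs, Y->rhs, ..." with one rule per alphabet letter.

A->AA, B->CC, C->AB

  step 3 ⇒ step 4: AAAAAAAAAAAAAAAAAACCAACCAAAAAAAA ⇒ AA·AA·AA·AA·AA·AA·AA·AA·AA·AA·AA·AA·AA·AA·AA·AA·AA·AA·AB·AB·AA·AA·AB·AB·AA·AA·AA·AA·AA·AA·AA·AA
    A ↦ AA
    C ↦ AB
  step 2 ⇒ step 3: AAAAAAAAABABAAAA ⇒ AA·AA·AA·AA·AA·AA·AA·AA·AA·CC·AA·CC·AA·AA·AA·AA
    B ↦ CC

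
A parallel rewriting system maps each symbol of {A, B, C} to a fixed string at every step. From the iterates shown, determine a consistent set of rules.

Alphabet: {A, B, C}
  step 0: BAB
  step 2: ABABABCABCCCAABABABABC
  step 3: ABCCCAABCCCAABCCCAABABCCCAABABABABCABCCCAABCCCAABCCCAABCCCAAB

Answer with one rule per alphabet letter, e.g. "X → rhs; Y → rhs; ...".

  step 2 ⇒ step 3: ABABABCABCCCAABABABABC ⇒ ABC·CCA·ABC·CCA·ABC·CCA·AB·ABC·CCA·AB·AB·AB·ABC·ABC·CCA·ABC·CCA·ABC·CCA·ABC·CCA·AB
    A ↦ ABC
    B ↦ CCA
    C ↦ AB

A->ABC, B->CCA, C->AB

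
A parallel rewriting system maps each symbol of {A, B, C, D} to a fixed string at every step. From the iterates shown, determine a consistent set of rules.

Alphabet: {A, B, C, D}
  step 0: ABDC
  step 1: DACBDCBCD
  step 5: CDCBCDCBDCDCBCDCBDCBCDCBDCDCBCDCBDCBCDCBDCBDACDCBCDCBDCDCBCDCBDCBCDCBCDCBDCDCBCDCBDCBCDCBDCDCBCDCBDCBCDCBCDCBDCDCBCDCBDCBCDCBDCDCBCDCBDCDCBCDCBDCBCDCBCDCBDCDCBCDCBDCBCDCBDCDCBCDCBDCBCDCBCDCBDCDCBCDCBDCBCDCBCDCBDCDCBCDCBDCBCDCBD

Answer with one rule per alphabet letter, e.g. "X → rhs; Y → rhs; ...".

A->DA, B->CBD, C->CD, D->CB

  step 0 ⇒ step 1: ABDC ⇒ DA·CBD·CB·CD
    A ↦ DA
    B ↦ CBD
    C ↦ CD
    D ↦ CB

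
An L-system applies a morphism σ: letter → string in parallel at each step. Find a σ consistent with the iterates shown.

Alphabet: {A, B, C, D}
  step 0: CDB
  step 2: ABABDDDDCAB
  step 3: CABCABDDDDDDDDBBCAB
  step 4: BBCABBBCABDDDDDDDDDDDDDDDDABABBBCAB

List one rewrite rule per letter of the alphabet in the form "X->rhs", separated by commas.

A->C, B->AB, C->BB, D->DD

  step 3 ⇒ step 4: CABCABDDDDDDDDBBCAB ⇒ BB·C·AB·BB·C·AB·DD·DD·DD·DD·DD·DD·DD·DD·AB·AB·BB·C·AB
    A ↦ C
    B ↦ AB
    C ↦ BB
    D ↦ DD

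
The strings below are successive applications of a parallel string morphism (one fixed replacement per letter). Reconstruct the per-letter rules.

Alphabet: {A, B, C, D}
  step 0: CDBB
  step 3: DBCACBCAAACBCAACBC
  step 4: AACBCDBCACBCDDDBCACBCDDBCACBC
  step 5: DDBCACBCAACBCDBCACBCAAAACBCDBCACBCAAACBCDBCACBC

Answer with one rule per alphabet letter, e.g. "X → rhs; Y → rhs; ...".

A->D, B->AC, C->BC, D->A

  step 4 ⇒ step 5: AACBCDBCACBCDDDBCACBCDDBCACBC ⇒ D·D·BC·AC·BC·A·AC·BC·D·BC·AC·BC·A·A·A·AC·BC·D·BC·AC·BC·A·A·AC·BC·D·BC·AC·BC
    A ↦ D
    B ↦ AC
    C ↦ BC
    D ↦ A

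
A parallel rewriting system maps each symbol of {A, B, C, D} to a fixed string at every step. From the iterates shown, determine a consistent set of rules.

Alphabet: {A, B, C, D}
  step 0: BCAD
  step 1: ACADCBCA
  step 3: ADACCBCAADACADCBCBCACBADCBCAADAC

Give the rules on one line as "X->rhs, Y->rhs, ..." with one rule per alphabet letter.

A->CB, B->AC, C->AD, D->CA

  step 0 ⇒ step 1: BCAD ⇒ AC·AD·CB·CA
    A ↦ CB
    B ↦ AC
    C ↦ AD
    D ↦ CA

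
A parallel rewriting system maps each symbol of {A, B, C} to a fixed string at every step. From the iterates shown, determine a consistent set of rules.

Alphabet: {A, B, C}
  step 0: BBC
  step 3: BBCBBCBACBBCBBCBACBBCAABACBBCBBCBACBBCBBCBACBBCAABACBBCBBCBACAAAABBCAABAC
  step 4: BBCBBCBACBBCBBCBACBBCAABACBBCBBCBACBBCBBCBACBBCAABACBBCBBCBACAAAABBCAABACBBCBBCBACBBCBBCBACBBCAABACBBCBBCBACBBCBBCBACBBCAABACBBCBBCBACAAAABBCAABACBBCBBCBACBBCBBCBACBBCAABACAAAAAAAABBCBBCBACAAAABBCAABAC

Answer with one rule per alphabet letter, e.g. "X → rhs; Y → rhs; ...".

  step 3 ⇒ step 4: BBCBBCBACBBCBBCBACBBCAABACBBCBBCBACBBCBBCBACBBCAABACBBCBBCBACAAAABBCAABAC ⇒ BBC·BBC·BAC·BBC·BBC·BAC·BBC·AA·BAC·BBC·BBC·BAC·BBC·BBC·BAC·BBC·AA·BAC·BBC·BBC·BAC·AA·AA·BBC·AA·BAC·BBC·BBC·BAC·BBC·BBC·BAC·BBC·AA·BAC·BBC·BBC·BAC·BBC·BBC·BAC·BBC·AA·BAC·BBC·BBC·BAC·AA·AA·BBC·AA·BAC·BBC·BBC·BAC·BBC·BBC·BAC·BBC·AA·BAC·AA·AA·AA·AA·BBC·BBC·BAC·AA·AA·BBC·AA·BAC
    A ↦ AA
    B ↦ BBC
    C ↦ BAC

A->AA, B->BBC, C->BAC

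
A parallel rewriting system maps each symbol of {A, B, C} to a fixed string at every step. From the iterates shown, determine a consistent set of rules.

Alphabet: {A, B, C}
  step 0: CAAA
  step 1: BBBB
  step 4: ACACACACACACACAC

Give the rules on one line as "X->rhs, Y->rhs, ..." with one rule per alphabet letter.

A->B, B->AC, C->B

  step 0 ⇒ step 1: CAAA ⇒ B·B·B·B
    A ↦ B
    C ↦ B
    B ↦ AC  (constrained at step 1)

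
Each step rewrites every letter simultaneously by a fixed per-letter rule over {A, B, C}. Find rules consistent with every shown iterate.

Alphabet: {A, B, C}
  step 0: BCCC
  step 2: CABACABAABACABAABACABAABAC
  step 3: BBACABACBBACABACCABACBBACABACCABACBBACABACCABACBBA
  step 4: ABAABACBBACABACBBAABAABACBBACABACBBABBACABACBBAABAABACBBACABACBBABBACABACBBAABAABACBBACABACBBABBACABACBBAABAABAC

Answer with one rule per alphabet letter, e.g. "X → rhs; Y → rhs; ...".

  step 3 ⇒ step 4: BBACABACBBACABACCABACBBACABACCABACBBACABACCABACBBA ⇒ ABA·ABA·C·BBA·C·ABA·C·BBA·ABA·ABA·C·BBA·C·ABA·C·BBA·BBA·C·ABA·C·BBA·ABA·ABA·C·BBA·C·ABA·C·BBA·BBA·C·ABA·C·BBA·ABA·ABA·C·BBA·C·ABA·C·BBA·BBA·C·ABA·C·BBA·ABA·ABA·C
    A ↦ C
    B ↦ ABA
    C ↦ BBA

A->C, B->ABA, C->BBA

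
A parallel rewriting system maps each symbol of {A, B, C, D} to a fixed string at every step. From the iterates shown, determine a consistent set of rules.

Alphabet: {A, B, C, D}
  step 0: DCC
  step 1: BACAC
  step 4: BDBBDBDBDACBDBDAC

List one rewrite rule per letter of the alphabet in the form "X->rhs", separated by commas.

  step 0 ⇒ step 1: DCC ⇒ B·AC·AC
    C ↦ AC
    D ↦ B
    A ↦ D  (constrained at step 1)
    B ↦ BD  (constrained at step 1)

A->D, B->BD, C->AC, D->B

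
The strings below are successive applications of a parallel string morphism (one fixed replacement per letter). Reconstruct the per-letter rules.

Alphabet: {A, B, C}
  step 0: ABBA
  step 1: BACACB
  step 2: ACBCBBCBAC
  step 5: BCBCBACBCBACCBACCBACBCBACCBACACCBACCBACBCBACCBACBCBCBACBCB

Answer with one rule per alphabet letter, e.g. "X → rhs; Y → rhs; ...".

  step 1 ⇒ step 2: BACACB ⇒ AC·B·CB·B·CB·AC
    A ↦ B
    B ↦ AC
    C ↦ CB

A->B, B->AC, C->CB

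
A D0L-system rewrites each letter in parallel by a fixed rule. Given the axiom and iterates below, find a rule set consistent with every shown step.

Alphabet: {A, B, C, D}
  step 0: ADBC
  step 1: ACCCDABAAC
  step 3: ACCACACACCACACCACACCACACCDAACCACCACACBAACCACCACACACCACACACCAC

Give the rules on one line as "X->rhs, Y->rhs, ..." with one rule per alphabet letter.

A->ACC, B->BA, C->AC, D->CDA

  step 0 ⇒ step 1: ADBC ⇒ ACC·CDA·BA·AC
    A ↦ ACC
    B ↦ BA
    C ↦ AC
    D ↦ CDA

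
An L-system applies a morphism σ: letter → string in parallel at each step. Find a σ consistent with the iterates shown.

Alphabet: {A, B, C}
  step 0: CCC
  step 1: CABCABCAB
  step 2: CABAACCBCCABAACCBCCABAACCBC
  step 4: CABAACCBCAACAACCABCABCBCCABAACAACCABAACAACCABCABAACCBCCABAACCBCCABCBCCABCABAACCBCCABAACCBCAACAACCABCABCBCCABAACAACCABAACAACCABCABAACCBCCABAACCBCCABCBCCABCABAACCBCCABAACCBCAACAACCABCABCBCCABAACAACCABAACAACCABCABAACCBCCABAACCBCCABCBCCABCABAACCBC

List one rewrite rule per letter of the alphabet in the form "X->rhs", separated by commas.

A->AAC, B->CBC, C->CAB

  step 1 ⇒ step 2: CABCABCAB ⇒ CAB·AAC·CBC·CAB·AAC·CBC·CAB·AAC·CBC
    A ↦ AAC
    B ↦ CBC
    C ↦ CAB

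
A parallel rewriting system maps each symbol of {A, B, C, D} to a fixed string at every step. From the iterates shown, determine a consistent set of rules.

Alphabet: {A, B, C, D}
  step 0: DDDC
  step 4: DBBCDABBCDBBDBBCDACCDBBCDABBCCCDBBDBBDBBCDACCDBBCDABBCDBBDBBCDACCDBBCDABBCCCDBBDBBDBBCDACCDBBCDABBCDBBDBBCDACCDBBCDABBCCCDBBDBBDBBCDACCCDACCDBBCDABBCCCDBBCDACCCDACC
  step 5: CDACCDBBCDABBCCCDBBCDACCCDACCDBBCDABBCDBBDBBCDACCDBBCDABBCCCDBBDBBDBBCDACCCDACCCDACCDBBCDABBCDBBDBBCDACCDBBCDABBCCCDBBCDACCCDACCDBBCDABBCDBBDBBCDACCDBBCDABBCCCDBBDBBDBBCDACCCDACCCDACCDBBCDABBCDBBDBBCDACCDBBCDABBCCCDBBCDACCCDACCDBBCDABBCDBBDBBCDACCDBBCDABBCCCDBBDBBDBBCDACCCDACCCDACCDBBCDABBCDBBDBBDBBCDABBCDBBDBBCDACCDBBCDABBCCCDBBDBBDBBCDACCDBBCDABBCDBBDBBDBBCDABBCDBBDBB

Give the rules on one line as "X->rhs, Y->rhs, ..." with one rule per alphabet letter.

A->BBC, B->C, C->DBB, D->CDA

  step 4 ⇒ step 5: DBBCDABBCDBBDBBCDACCDBBCDABBCCCDBBDBBDBBCDACCDBBCDABBCDBBDBBCDACCDBBCDABBCCCDBBDBBDBBCDACCDBBCDABBCDBBDBBCDACCDBBCDABBCCCDBBDBBDBBCDACCCDACCDBBCDABBCCCDBBCDACCCDACC ⇒ CDA·C·C·DBB·CDA·BBC·C·C·DBB·CDA·C·C·CDA·C·C·DBB·CDA·BBC·DBB·DBB·CDA·C·C·DBB·CDA·BBC·C·C·DBB·DBB·DBB·CDA·C·C·CDA·C·C·CDA·C·C·DBB·CDA·BBC·DBB·DBB·CDA·C·C·DBB·CDA·BBC·C·C·DBB·CDA·C·C·CDA·C·C·DBB·CDA·BBC·DBB·DBB·CDA·C·C·DBB·CDA·BBC·C·C·DBB·DBB·DBB·CDA·C·C·CDA·C·C·CDA·C·C·DBB·CDA·BBC·DBB·DBB·CDA·C·C·DBB·CDA·BBC·C·C·DBB·CDA·C·C·CDA·C·C·DBB·CDA·BBC·DBB·DBB·CDA·C·C·DBB·CDA·BBC·C·C·DBB·DBB·DBB·CDA·C·C·CDA·C·C·CDA·C·C·DBB·CDA·BBC·DBB·DBB·DBB·CDA·BBC·DBB·DBB·CDA·C·C·DBB·CDA·BBC·C·C·DBB·DBB·DBB·CDA·C·C·DBB·CDA·BBC·DBB·DBB·DBB·CDA·BBC·DBB·DBB
    A ↦ BBC
    B ↦ C
    C ↦ DBB
    D ↦ CDA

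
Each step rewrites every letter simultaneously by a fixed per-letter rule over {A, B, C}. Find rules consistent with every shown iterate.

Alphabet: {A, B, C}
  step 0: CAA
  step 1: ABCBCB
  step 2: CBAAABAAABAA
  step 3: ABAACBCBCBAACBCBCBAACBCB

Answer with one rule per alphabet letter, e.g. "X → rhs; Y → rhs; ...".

  step 2 ⇒ step 3: CBAAABAAABAA ⇒ AB·AA·CB·CB·CB·AA·CB·CB·CB·AA·CB·CB
    A ↦ CB
    B ↦ AA
    C ↦ AB

A->CB, B->AA, C->AB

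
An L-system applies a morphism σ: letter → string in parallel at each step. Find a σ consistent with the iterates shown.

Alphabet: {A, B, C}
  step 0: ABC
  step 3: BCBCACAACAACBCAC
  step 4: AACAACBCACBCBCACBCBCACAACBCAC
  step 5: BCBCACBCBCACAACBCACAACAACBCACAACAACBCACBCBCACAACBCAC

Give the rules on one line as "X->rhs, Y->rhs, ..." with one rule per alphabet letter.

  step 4 ⇒ step 5: AACAACBCACBCBCACBCBCACAACBCAC ⇒ BC·BC·AC·BC·BC·AC·A·AC·BC·AC·A·AC·A·AC·BC·AC·A·AC·A·AC·BC·AC·BC·BC·AC·A·AC·BC·AC
    A ↦ BC
    B ↦ A
    C ↦ AC

A->BC, B->A, C->AC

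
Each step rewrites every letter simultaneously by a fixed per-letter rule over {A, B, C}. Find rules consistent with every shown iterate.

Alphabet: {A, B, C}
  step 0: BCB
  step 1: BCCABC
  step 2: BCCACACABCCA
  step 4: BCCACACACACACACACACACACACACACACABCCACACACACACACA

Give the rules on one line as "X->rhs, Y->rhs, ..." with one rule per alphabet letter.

A->CA, B->BC, C->CA

  step 1 ⇒ step 2: BCCABC ⇒ BC·CA·CA·CA·BC·CA
    A ↦ CA
    B ↦ BC
    C ↦ CA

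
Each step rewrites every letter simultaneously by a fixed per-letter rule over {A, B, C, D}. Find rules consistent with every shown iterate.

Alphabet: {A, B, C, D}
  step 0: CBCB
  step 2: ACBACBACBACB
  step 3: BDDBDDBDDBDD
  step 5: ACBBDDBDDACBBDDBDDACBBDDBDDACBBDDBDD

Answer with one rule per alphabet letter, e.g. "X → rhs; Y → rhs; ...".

A->B, B->D, C->D, D->ACB

  step 2 ⇒ step 3: ACBACBACBACB ⇒ B·D·D·B·D·D·B·D·D·B·D·D
    A ↦ B
    B ↦ D
    C ↦ D
    D ↦ ACB  (constrained at step 3)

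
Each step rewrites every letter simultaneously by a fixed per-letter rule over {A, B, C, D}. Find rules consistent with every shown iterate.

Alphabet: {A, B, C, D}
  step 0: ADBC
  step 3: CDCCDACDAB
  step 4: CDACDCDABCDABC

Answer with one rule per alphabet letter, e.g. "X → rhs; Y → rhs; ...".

  step 3 ⇒ step 4: CDCCDACDAB ⇒ CD·A·CD·CD·A·B·CD·A·B·C
    A ↦ B
    B ↦ C
    C ↦ CD
    D ↦ A

A->B, B->C, C->CD, D->A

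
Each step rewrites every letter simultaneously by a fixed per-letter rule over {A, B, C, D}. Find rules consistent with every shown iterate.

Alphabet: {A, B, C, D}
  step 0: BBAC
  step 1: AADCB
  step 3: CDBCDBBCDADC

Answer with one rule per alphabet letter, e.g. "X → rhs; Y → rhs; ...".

A->DC, B->A, C->B, D->CD

  step 0 ⇒ step 1: BBAC ⇒ A·A·DC·B
    A ↦ DC
    B ↦ A
    C ↦ B
    D ↦ CD  (constrained at step 1)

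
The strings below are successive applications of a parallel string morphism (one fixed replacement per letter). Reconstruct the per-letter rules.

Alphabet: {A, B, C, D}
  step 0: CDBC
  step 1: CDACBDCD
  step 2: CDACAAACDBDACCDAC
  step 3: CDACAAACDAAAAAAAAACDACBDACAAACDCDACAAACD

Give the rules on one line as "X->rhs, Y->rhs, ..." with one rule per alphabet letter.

A->AAA, B->BD, C->CD, D->AC

  step 2 ⇒ step 3: CDACAAACDBDACCDAC ⇒ CD·AC·AAA·CD·AAA·AAA·AAA·CD·AC·BD·AC·AAA·CD·CD·AC·AAA·CD
    A ↦ AAA
    B ↦ BD
    C ↦ CD
    D ↦ AC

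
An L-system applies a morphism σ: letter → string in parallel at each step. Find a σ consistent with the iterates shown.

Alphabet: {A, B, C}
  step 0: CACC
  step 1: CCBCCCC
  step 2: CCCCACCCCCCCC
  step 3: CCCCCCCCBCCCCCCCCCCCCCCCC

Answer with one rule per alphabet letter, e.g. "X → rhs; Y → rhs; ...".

A->B, B->A, C->CC

  step 2 ⇒ step 3: CCCCACCCCCCCC ⇒ CC·CC·CC·CC·B·CC·CC·CC·CC·CC·CC·CC·CC
    A ↦ B
    C ↦ CC
  step 1 ⇒ step 2: CCBCCCC ⇒ CC·CC·A·CC·CC·CC·CC
    B ↦ A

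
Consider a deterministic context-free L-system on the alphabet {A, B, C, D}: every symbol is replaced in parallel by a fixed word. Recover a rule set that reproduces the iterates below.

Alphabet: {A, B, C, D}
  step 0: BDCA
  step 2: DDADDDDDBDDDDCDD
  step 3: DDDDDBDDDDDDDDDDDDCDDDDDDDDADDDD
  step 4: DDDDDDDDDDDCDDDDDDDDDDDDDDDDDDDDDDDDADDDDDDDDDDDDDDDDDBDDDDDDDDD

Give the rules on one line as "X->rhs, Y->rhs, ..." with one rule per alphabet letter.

A->DBD, B->DC, C->A, D->DD

  step 3 ⇒ step 4: DDDDDBDDDDDDDDDDDDCDDDDDDDDADDDD ⇒ DD·DD·DD·DD·DD·DC·DD·DD·DD·DD·DD·DD·DD·DD·DD·DD·DD·DD·A·DD·DD·DD·DD·DD·DD·DD·DD·DBD·DD·DD·DD·DD
    A ↦ DBD
    B ↦ DC
    C ↦ A
    D ↦ DD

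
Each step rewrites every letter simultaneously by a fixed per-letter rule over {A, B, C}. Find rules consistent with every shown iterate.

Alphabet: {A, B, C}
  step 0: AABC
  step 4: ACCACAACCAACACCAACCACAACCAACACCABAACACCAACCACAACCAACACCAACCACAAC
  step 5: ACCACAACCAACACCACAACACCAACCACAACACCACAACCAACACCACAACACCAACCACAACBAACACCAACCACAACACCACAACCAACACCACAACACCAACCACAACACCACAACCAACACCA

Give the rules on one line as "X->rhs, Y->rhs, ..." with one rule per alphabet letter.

  step 4 ⇒ step 5: ACCACAACCAACACCAACCACAACCAACACCABAACACCAACCACAACCAACACCAACCACAAC ⇒ AC·CA·CA·AC·CA·AC·AC·CA·CA·AC·AC·CA·AC·CA·CA·AC·AC·CA·CA·AC·CA·AC·AC·CA·CA·AC·AC·CA·AC·CA·CA·AC·BA·AC·AC·CA·AC·CA·CA·AC·AC·CA·CA·AC·CA·AC·AC·CA·CA·AC·AC·CA·AC·CA·CA·AC·AC·CA·CA·AC·CA·AC·AC·CA
    A ↦ AC
    B ↦ BA
    C ↦ CA

A->AC, B->BA, C->CA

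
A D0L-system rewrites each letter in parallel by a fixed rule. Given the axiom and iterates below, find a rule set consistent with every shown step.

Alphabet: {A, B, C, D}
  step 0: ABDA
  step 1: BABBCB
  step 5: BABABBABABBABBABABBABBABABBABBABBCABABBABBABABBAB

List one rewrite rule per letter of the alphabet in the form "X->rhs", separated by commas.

  step 0 ⇒ step 1: ABDA ⇒ B·AB·BC·B
    A ↦ B
    B ↦ AB
    D ↦ BC
    C ↦ DB  (constrained at step 1)

A->B, B->AB, C->DB, D->BC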